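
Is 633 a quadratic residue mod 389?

(633|389)
  = (244|389)    [633 ≡ 244 mod 389]
  = (61|389)    [389 ≡ 5 mod 8 ⇒ (2|389)^2 = +1]
  = (389|61)    [QR: 61 ≡ 1 mod 4, sign kept]
  = (23|61)    [389 ≡ 23 mod 61]
  = (61|23)    [QR: 61 ≡ 1 mod 4, sign kept]
  = (15|23)    [61 ≡ 15 mod 23]
  = -(23|15)    [QR: both ≡ 3 mod 4, sign flips]
  = -(8|15)    [23 ≡ 8 mod 15]
  = -(1|15)    [15 ≡ 7 mod 8 ⇒ (2|15)^3 = +1]
  = -1    [(1|15) = 1]
The Legendre symbol is -1, so x^2 ≡ 633 (mod 389) has no solution.

no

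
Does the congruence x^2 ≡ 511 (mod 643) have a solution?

no

Both 511 ≡ 3 and 643 ≡ 3 (mod 4), so reciprocity gives (511/643) = -(643/511). Reduce: 643 ≡ 132 (mod 511). Now have -(132/511).
Factor out 2: 132 = 2^2·33. Since 511 ≡ 7 (mod 8), (2/511) = +1, and (2/511)^2 = +1. Now have -(33/511).
33 ≡ 1 (mod 4), so quadratic reciprocity gives (33/511) = (511/33). Reduce: 511 ≡ 16 (mod 33). Now have -(16/33).
Factor out 2: 16 = 2^4. Since 33 ≡ 1 (mod 8), (2/33) = +1, and (2/33)^4 = +1. Now have -(1/33).
(1/33) = 1. Collecting the sign factors: -1.
(511/643) = -1, and 643 is prime, so 511 is not a quadratic residue mod 643.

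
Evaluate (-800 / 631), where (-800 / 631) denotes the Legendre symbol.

-1

Reduce the numerator: -800 ≡ 462 (mod 631), so (-800 / 631) = (462 / 631).
Factor out 2: 462 = 2·231. Since 631 ≡ 7 (mod 8), (2 / 631) = +1. Now have (231 / 631).
Both 231 ≡ 3 and 631 ≡ 3 (mod 4), so reciprocity gives (231 / 631) = -(631 / 231). Reduce: 631 ≡ 169 (mod 231). Now have -(169 / 231).
169 ≡ 1 (mod 4), so quadratic reciprocity gives (169 / 231) = (231 / 169). Reduce: 231 ≡ 62 (mod 169). Now have -(62 / 169).
Factor out 2: 62 = 2·31. Since 169 ≡ 1 (mod 8), (2 / 169) = +1. Now have -(31 / 169).
169 ≡ 1 (mod 4), so quadratic reciprocity gives (31 / 169) = (169 / 31). Reduce: 169 ≡ 14 (mod 31). Now have -(14 / 31).
Factor out 2: 14 = 2·7. Since 31 ≡ 7 (mod 8), (2 / 31) = +1. Now have -(7 / 31).
Both 7 ≡ 3 and 31 ≡ 3 (mod 4), so reciprocity gives (7 / 31) = -(31 / 7). Reduce: 31 ≡ 3 (mod 7). Now have (3 / 7).
Both 3 ≡ 3 and 7 ≡ 3 (mod 4), so reciprocity gives (3 / 7) = -(7 / 3). Reduce: 7 ≡ 1 (mod 3). Now have -(1 / 3).
(1 / 3) = 1. Collecting the sign factors: -1.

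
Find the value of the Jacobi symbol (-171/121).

1

Reduce the numerator: -171 ≡ 71 (mod 121), so (-171/121) = (71/121).
121 ≡ 1 (mod 4), so quadratic reciprocity gives (71/121) = (121/71). Reduce: 121 ≡ 50 (mod 71). Now have (50/71).
Factor out 2: 50 = 2·25. Since 71 ≡ 7 (mod 8), (2/71) = +1. Now have (25/71).
25 ≡ 1 (mod 4), so quadratic reciprocity gives (25/71) = (71/25). Reduce: 71 ≡ 21 (mod 25). Now have (21/25).
21 ≡ 1 (mod 4), so quadratic reciprocity gives (21/25) = (25/21). Reduce: 25 ≡ 4 (mod 21). Now have (4/21).
Factor out 2: 4 = 2^2. Since 21 ≡ 5 (mod 8), (2/21) = -1, and (2/21)^2 = +1. Now have (1/21).
(1/21) = 1. Collecting the sign factors: 1.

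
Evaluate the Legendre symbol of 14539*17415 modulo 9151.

-1

By multiplicativity, (14539·17415/9151) = (14539/9151)·(17415/9151).
First factor (14539/9151):
(14539/9151)
  = (5388/9151)    [14539 ≡ 5388 mod 9151]
  = (1347/9151)    [9151 ≡ 7 mod 8 ⇒ (2/9151)^2 = +1]
  = -(9151/1347)    [QR: both ≡ 3 mod 4, sign flips]
  = -(1069/1347)    [9151 ≡ 1069 mod 1347]
  = -(1347/1069)    [QR: 1069 ≡ 1 mod 4, sign kept]
  = -(278/1069)    [1347 ≡ 278 mod 1069]
  = (139/1069)    [1069 ≡ 5 mod 8 ⇒ (2/1069) = -1]
  = (1069/139)    [QR: 1069 ≡ 1 mod 4, sign kept]
  = (96/139)    [1069 ≡ 96 mod 139]
  = -(3/139)    [139 ≡ 3 mod 8 ⇒ (2/139)^5 = -1]
  = (139/3)    [QR: both ≡ 3 mod 4, sign flips]
  = (1/3)    [139 ≡ 1 mod 3]
  = 1    [(1/3) = 1]
Second factor (17415/9151):
(17415/9151)
  = (8264/9151)    [17415 ≡ 8264 mod 9151]
  = (1033/9151)    [9151 ≡ 7 mod 8 ⇒ (2/9151)^3 = +1]
  = (9151/1033)    [QR: 1033 ≡ 1 mod 4, sign kept]
  = (887/1033)    [9151 ≡ 887 mod 1033]
  = (1033/887)    [QR: 1033 ≡ 1 mod 4, sign kept]
  = (146/887)    [1033 ≡ 146 mod 887]
  = (73/887)    [887 ≡ 7 mod 8 ⇒ (2/887) = +1]
  = (887/73)    [QR: 73 ≡ 1 mod 4, sign kept]
  = (11/73)    [887 ≡ 11 mod 73]
  = (73/11)    [QR: 73 ≡ 1 mod 4, sign kept]
  = (7/11)    [73 ≡ 7 mod 11]
  = -(11/7)    [QR: both ≡ 3 mod 4, sign flips]
  = -(4/7)    [11 ≡ 4 mod 7]
  = -(1/7)    [7 ≡ 7 mod 8 ⇒ (2/7)^2 = +1]
  = -1    [(1/7) = 1]
Product: (1)·(-1) = -1.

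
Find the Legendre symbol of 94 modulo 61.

-1

Reduce the numerator: 94 ≡ 33 (mod 61), so (94/61) = (33/61).
33 ≡ 1 (mod 4), so quadratic reciprocity gives (33/61) = (61/33). Reduce: 61 ≡ 28 (mod 33). Now have (28/33).
Factor out 2: 28 = 2^2·7. Since 33 ≡ 1 (mod 8), (2/33) = +1, and (2/33)^2 = +1. Now have (7/33).
33 ≡ 1 (mod 4), so quadratic reciprocity gives (7/33) = (33/7). Reduce: 33 ≡ 5 (mod 7). Now have (5/7).
5 ≡ 1 (mod 4), so quadratic reciprocity gives (5/7) = (7/5). Reduce: 7 ≡ 2 (mod 5). Now have (2/5).
Factor out 2: 2 = 2. Since 5 ≡ 5 (mod 8), (2/5) = -1. Now have -(1/5).
(1/5) = 1. Collecting the sign factors: -1.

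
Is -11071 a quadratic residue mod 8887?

yes

Pull out -1: (-11071/8887) = (-1/8887)·(11071/8887). Since 8887 ≡ 3 (mod 4), (-1/8887) = -1. Now have -(11071/8887).
Reduce the numerator: 11071 ≡ 2184 (mod 8887), so (11071/8887) = (2184/8887).
Factor out 2: 2184 = 2^3·273. Since 8887 ≡ 7 (mod 8), (2/8887) = +1, and (2/8887)^3 = +1. Now have -(273/8887).
273 ≡ 1 (mod 4), so quadratic reciprocity gives (273/8887) = (8887/273). Reduce: 8887 ≡ 151 (mod 273). Now have -(151/273).
273 ≡ 1 (mod 4), so quadratic reciprocity gives (151/273) = (273/151). Reduce: 273 ≡ 122 (mod 151). Now have -(122/151).
Factor out 2: 122 = 2·61. Since 151 ≡ 7 (mod 8), (2/151) = +1. Now have -(61/151).
61 ≡ 1 (mod 4), so quadratic reciprocity gives (61/151) = (151/61). Reduce: 151 ≡ 29 (mod 61). Now have -(29/61).
29 ≡ 1 (mod 4), so quadratic reciprocity gives (29/61) = (61/29). Reduce: 61 ≡ 3 (mod 29). Now have -(3/29).
29 ≡ 1 (mod 4), so quadratic reciprocity gives (3/29) = (29/3). Reduce: 29 ≡ 2 (mod 3). Now have -(2/3).
Factor out 2: 2 = 2. Since 3 ≡ 3 (mod 8), (2/3) = -1. Now have (1/3).
(1/3) = 1. Collecting the sign factors: 1.
The Legendre symbol is 1, so x^2 ≡ -11071 (mod 8887) has solution.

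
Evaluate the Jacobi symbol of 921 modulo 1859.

921 ≡ 1 (mod 4), so quadratic reciprocity gives (921 / 1859) = (1859 / 921). Reduce: 1859 ≡ 17 (mod 921). Now have (17 / 921).
17 ≡ 1 (mod 4), so quadratic reciprocity gives (17 / 921) = (921 / 17). Reduce: 921 ≡ 3 (mod 17). Now have (3 / 17).
17 ≡ 1 (mod 4), so quadratic reciprocity gives (3 / 17) = (17 / 3). Reduce: 17 ≡ 2 (mod 3). Now have (2 / 3).
Factor out 2: 2 = 2. Since 3 ≡ 3 (mod 8), (2 / 3) = -1. Now have -(1 / 3).
(1 / 3) = 1. Collecting the sign factors: -1.

-1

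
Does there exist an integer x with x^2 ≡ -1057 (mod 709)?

yes

Reduce the numerator: -1057 ≡ 361 (mod 709), so (-1057|709) = (361|709).
361 ≡ 1 (mod 4), so quadratic reciprocity gives (361|709) = (709|361). Reduce: 709 ≡ 348 (mod 361). Now have (348|361).
Factor out 2: 348 = 2^2·87. Since 361 ≡ 1 (mod 8), (2|361) = +1, and (2|361)^2 = +1. Now have (87|361).
361 ≡ 1 (mod 4), so quadratic reciprocity gives (87|361) = (361|87). Reduce: 361 ≡ 13 (mod 87). Now have (13|87).
13 ≡ 1 (mod 4), so quadratic reciprocity gives (13|87) = (87|13). Reduce: 87 ≡ 9 (mod 13). Now have (9|13).
9 ≡ 1 (mod 4), so quadratic reciprocity gives (9|13) = (13|9). Reduce: 13 ≡ 4 (mod 9). Now have (4|9).
Factor out 2: 4 = 2^2. Since 9 ≡ 1 (mod 8), (2|9) = +1, and (2|9)^2 = +1. Now have (1|9).
(1|9) = 1. Collecting the sign factors: 1.
(-1057|709) = 1, and 709 is prime, so -1057 is a quadratic residue mod 709.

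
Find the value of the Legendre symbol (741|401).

-1

Reduce the numerator: 741 ≡ 340 (mod 401), so (741|401) = (340|401).
Factor out 2: 340 = 2^2·85. Since 401 ≡ 1 (mod 8), (2|401) = +1, and (2|401)^2 = +1. Now have (85|401).
85 ≡ 1 (mod 4), so quadratic reciprocity gives (85|401) = (401|85). Reduce: 401 ≡ 61 (mod 85). Now have (61|85).
61 ≡ 1 (mod 4), so quadratic reciprocity gives (61|85) = (85|61). Reduce: 85 ≡ 24 (mod 61). Now have (24|61).
Factor out 2: 24 = 2^3·3. Since 61 ≡ 5 (mod 8), (2|61) = -1, and (2|61)^3 = -1. Now have -(3|61).
61 ≡ 1 (mod 4), so quadratic reciprocity gives (3|61) = (61|3). Reduce: 61 ≡ 1 (mod 3). Now have -(1|3).
(1|3) = 1. Collecting the sign factors: -1.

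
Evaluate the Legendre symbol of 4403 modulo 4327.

Reduce the numerator: 4403 ≡ 76 (mod 4327), so (4403|4327) = (76|4327).
Factor out 2: 76 = 2^2·19. Since 4327 ≡ 7 (mod 8), (2|4327) = +1, and (2|4327)^2 = +1. Now have (19|4327).
Both 19 ≡ 3 and 4327 ≡ 3 (mod 4), so reciprocity gives (19|4327) = -(4327|19). Reduce: 4327 ≡ 14 (mod 19). Now have -(14|19).
Factor out 2: 14 = 2·7. Since 19 ≡ 3 (mod 8), (2|19) = -1. Now have (7|19).
Both 7 ≡ 3 and 19 ≡ 3 (mod 4), so reciprocity gives (7|19) = -(19|7). Reduce: 19 ≡ 5 (mod 7). Now have -(5|7).
5 ≡ 1 (mod 4), so quadratic reciprocity gives (5|7) = (7|5). Reduce: 7 ≡ 2 (mod 5). Now have -(2|5).
Factor out 2: 2 = 2. Since 5 ≡ 5 (mod 8), (2|5) = -1. Now have (1|5).
(1|5) = 1. Collecting the sign factors: 1.

1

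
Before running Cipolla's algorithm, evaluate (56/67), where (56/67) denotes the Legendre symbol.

1

Factor out 2: 56 = 2^3·7. Since 67 ≡ 3 (mod 8), (2/67) = -1, and (2/67)^3 = -1. Now have -(7/67).
Both 7 ≡ 3 and 67 ≡ 3 (mod 4), so reciprocity gives (7/67) = -(67/7). Reduce: 67 ≡ 4 (mod 7). Now have (4/7).
Factor out 2: 4 = 2^2. Since 7 ≡ 7 (mod 8), (2/7) = +1, and (2/7)^2 = +1. Now have (1/7).
(1/7) = 1. Collecting the sign factors: 1.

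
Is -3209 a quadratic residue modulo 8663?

(-3209/8663)
  = (5454/8663)    [-3209 ≡ 5454 mod 8663]
  = (2727/8663)    [8663 ≡ 7 mod 8 ⇒ (2/8663) = +1]
  = -(8663/2727)    [QR: both ≡ 3 mod 4, sign flips]
  = -(482/2727)    [8663 ≡ 482 mod 2727]
  = -(241/2727)    [2727 ≡ 7 mod 8 ⇒ (2/2727) = +1]
  = -(2727/241)    [QR: 241 ≡ 1 mod 4, sign kept]
  = -(76/241)    [2727 ≡ 76 mod 241]
  = -(19/241)    [241 ≡ 1 mod 8 ⇒ (2/241)^2 = +1]
  = -(241/19)    [QR: 241 ≡ 1 mod 4, sign kept]
  = -(13/19)    [241 ≡ 13 mod 19]
  = -(19/13)    [QR: 13 ≡ 1 mod 4, sign kept]
  = -(6/13)    [19 ≡ 6 mod 13]
  = (3/13)    [13 ≡ 5 mod 8 ⇒ (2/13) = -1]
  = (13/3)    [QR: 13 ≡ 1 mod 4, sign kept]
  = (1/3)    [13 ≡ 1 mod 3]
  = 1    [(1/3) = 1]
The Legendre symbol is 1, so x^2 ≡ -3209 (mod 8663) has solution.

yes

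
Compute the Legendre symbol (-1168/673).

Pull out -1: (-1168/673) = (-1/673)·(1168/673). Since 673 ≡ 1 (mod 4), (-1/673) = +1. Now have (1168/673).
Reduce the numerator: 1168 ≡ 495 (mod 673), so (1168/673) = (495/673).
673 ≡ 1 (mod 4), so quadratic reciprocity gives (495/673) = (673/495). Reduce: 673 ≡ 178 (mod 495). Now have (178/495).
Factor out 2: 178 = 2·89. Since 495 ≡ 7 (mod 8), (2/495) = +1. Now have (89/495).
89 ≡ 1 (mod 4), so quadratic reciprocity gives (89/495) = (495/89). Reduce: 495 ≡ 50 (mod 89). Now have (50/89).
Factor out 2: 50 = 2·25. Since 89 ≡ 1 (mod 8), (2/89) = +1. Now have (25/89).
25 ≡ 1 (mod 4), so quadratic reciprocity gives (25/89) = (89/25). Reduce: 89 ≡ 14 (mod 25). Now have (14/25).
Factor out 2: 14 = 2·7. Since 25 ≡ 1 (mod 8), (2/25) = +1. Now have (7/25).
25 ≡ 1 (mod 4), so quadratic reciprocity gives (7/25) = (25/7). Reduce: 25 ≡ 4 (mod 7). Now have (4/7).
Factor out 2: 4 = 2^2. Since 7 ≡ 7 (mod 8), (2/7) = +1, and (2/7)^2 = +1. Now have (1/7).
(1/7) = 1. Collecting the sign factors: 1.

1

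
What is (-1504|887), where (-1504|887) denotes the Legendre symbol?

Reduce the numerator: -1504 ≡ 270 (mod 887), so (-1504|887) = (270|887).
Factor out 2: 270 = 2·135. Since 887 ≡ 7 (mod 8), (2|887) = +1. Now have (135|887).
Both 135 ≡ 3 and 887 ≡ 3 (mod 4), so reciprocity gives (135|887) = -(887|135). Reduce: 887 ≡ 77 (mod 135). Now have -(77|135).
77 ≡ 1 (mod 4), so quadratic reciprocity gives (77|135) = (135|77). Reduce: 135 ≡ 58 (mod 77). Now have -(58|77).
Factor out 2: 58 = 2·29. Since 77 ≡ 5 (mod 8), (2|77) = -1. Now have (29|77).
29 ≡ 1 (mod 4), so quadratic reciprocity gives (29|77) = (77|29). Reduce: 77 ≡ 19 (mod 29). Now have (19|29).
29 ≡ 1 (mod 4), so quadratic reciprocity gives (19|29) = (29|19). Reduce: 29 ≡ 10 (mod 19). Now have (10|19).
Factor out 2: 10 = 2·5. Since 19 ≡ 3 (mod 8), (2|19) = -1. Now have -(5|19).
5 ≡ 1 (mod 4), so quadratic reciprocity gives (5|19) = (19|5). Reduce: 19 ≡ 4 (mod 5). Now have -(4|5).
Factor out 2: 4 = 2^2. Since 5 ≡ 5 (mod 8), (2|5) = -1, and (2|5)^2 = +1. Now have -(1|5).
(1|5) = 1. Collecting the sign factors: -1.

-1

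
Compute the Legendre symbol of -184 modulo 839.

-1

Pull out -1: (-184/839) = (-1/839)·(184/839). Since 839 ≡ 3 (mod 4), (-1/839) = -1. Now have -(184/839).
Factor out 2: 184 = 2^3·23. Since 839 ≡ 7 (mod 8), (2/839) = +1, and (2/839)^3 = +1. Now have -(23/839).
Both 23 ≡ 3 and 839 ≡ 3 (mod 4), so reciprocity gives (23/839) = -(839/23). Reduce: 839 ≡ 11 (mod 23). Now have (11/23).
Both 11 ≡ 3 and 23 ≡ 3 (mod 4), so reciprocity gives (11/23) = -(23/11). Reduce: 23 ≡ 1 (mod 11). Now have -(1/11).
(1/11) = 1. Collecting the sign factors: -1.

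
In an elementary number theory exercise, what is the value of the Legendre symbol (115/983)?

(115/983)
  = -(983/115)    [QR: both ≡ 3 mod 4, sign flips]
  = -(63/115)    [983 ≡ 63 mod 115]
  = (115/63)    [QR: both ≡ 3 mod 4, sign flips]
  = (52/63)    [115 ≡ 52 mod 63]
  = (13/63)    [63 ≡ 7 mod 8 ⇒ (2/63)^2 = +1]
  = (63/13)    [QR: 13 ≡ 1 mod 4, sign kept]
  = (11/13)    [63 ≡ 11 mod 13]
  = (13/11)    [QR: 13 ≡ 1 mod 4, sign kept]
  = (2/11)    [13 ≡ 2 mod 11]
  = -(1/11)    [11 ≡ 3 mod 8 ⇒ (2/11) = -1]
  = -1    [(1/11) = 1]

-1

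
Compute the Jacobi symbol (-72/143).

(-72/143)
  = -(72/143)    [143 ≡ 3 mod 4 ⇒ (-1/143) = -1]
  = -(9/143)    [143 ≡ 7 mod 8 ⇒ (2/143)^3 = +1]
  = -(143/9)    [QR: 9 ≡ 1 mod 4, sign kept]
  = -(8/9)    [143 ≡ 8 mod 9]
  = -(1/9)    [9 ≡ 1 mod 8 ⇒ (2/9)^3 = +1]
  = -1    [(1/9) = 1]

-1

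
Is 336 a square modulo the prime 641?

(336/641)
  = (21/641)    [641 ≡ 1 mod 8 ⇒ (2/641)^4 = +1]
  = (641/21)    [QR: 21 ≡ 1 mod 4, sign kept]
  = (11/21)    [641 ≡ 11 mod 21]
  = (21/11)    [QR: 21 ≡ 1 mod 4, sign kept]
  = (10/11)    [21 ≡ 10 mod 11]
  = -(5/11)    [11 ≡ 3 mod 8 ⇒ (2/11) = -1]
  = -(11/5)    [QR: 5 ≡ 1 mod 4, sign kept]
  = -(1/5)    [11 ≡ 1 mod 5]
  = -1    [(1/5) = 1]
The Legendre symbol is -1, so x^2 ≡ 336 (mod 641) has no solution.

no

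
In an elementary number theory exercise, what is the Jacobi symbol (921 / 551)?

(921 / 551)
  = (370 / 551)    [921 ≡ 370 mod 551]
  = (185 / 551)    [551 ≡ 7 mod 8 ⇒ (2 / 551) = +1]
  = (551 / 185)    [QR: 185 ≡ 1 mod 4, sign kept]
  = (181 / 185)    [551 ≡ 181 mod 185]
  = (185 / 181)    [QR: 181 ≡ 1 mod 4, sign kept]
  = (4 / 181)    [185 ≡ 4 mod 181]
  = (1 / 181)    [181 ≡ 5 mod 8 ⇒ (2 / 181)^2 = +1]
  = 1    [(1 / 181) = 1]

1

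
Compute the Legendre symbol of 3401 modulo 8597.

1

3401 ≡ 1 (mod 4), so quadratic reciprocity gives (3401/8597) = (8597/3401). Reduce: 8597 ≡ 1795 (mod 3401). Now have (1795/3401).
3401 ≡ 1 (mod 4), so quadratic reciprocity gives (1795/3401) = (3401/1795). Reduce: 3401 ≡ 1606 (mod 1795). Now have (1606/1795).
Factor out 2: 1606 = 2·803. Since 1795 ≡ 3 (mod 8), (2/1795) = -1. Now have -(803/1795).
Both 803 ≡ 3 and 1795 ≡ 3 (mod 4), so reciprocity gives (803/1795) = -(1795/803). Reduce: 1795 ≡ 189 (mod 803). Now have (189/803).
189 ≡ 1 (mod 4), so quadratic reciprocity gives (189/803) = (803/189). Reduce: 803 ≡ 47 (mod 189). Now have (47/189).
189 ≡ 1 (mod 4), so quadratic reciprocity gives (47/189) = (189/47). Reduce: 189 ≡ 1 (mod 47). Now have (1/47).
(1/47) = 1. Collecting the sign factors: 1.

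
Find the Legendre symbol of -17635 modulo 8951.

-1

(-17635|8951)
  = -(17635|8951)    [8951 ≡ 3 mod 4 ⇒ (-1|8951) = -1]
  = -(8684|8951)    [17635 ≡ 8684 mod 8951]
  = -(2171|8951)    [8951 ≡ 7 mod 8 ⇒ (2|8951)^2 = +1]
  = (8951|2171)    [QR: both ≡ 3 mod 4, sign flips]
  = (267|2171)    [8951 ≡ 267 mod 2171]
  = -(2171|267)    [QR: both ≡ 3 mod 4, sign flips]
  = -(35|267)    [2171 ≡ 35 mod 267]
  = (267|35)    [QR: both ≡ 3 mod 4, sign flips]
  = (22|35)    [267 ≡ 22 mod 35]
  = -(11|35)    [35 ≡ 3 mod 8 ⇒ (2|35) = -1]
  = (35|11)    [QR: both ≡ 3 mod 4, sign flips]
  = (2|11)    [35 ≡ 2 mod 11]
  = -(1|11)    [11 ≡ 3 mod 8 ⇒ (2|11) = -1]
  = -1    [(1|11) = 1]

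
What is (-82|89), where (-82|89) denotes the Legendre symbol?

(-82|89)
  = (82|89)    [89 ≡ 1 mod 4 ⇒ (-1|89) = +1]
  = (41|89)    [89 ≡ 1 mod 8 ⇒ (2|89) = +1]
  = (89|41)    [QR: 41 ≡ 1 mod 4, sign kept]
  = (7|41)    [89 ≡ 7 mod 41]
  = (41|7)    [QR: 41 ≡ 1 mod 4, sign kept]
  = (6|7)    [41 ≡ 6 mod 7]
  = (3|7)    [7 ≡ 7 mod 8 ⇒ (2|7) = +1]
  = -(7|3)    [QR: both ≡ 3 mod 4, sign flips]
  = -(1|3)    [7 ≡ 1 mod 3]
  = -1    [(1|3) = 1]

-1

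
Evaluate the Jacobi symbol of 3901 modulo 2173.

1

Reduce the numerator: 3901 ≡ 1728 (mod 2173), so (3901|2173) = (1728|2173).
Factor out 2: 1728 = 2^6·27. Since 2173 ≡ 5 (mod 8), (2|2173) = -1, and (2|2173)^6 = +1. Now have (27|2173).
2173 ≡ 1 (mod 4), so quadratic reciprocity gives (27|2173) = (2173|27). Reduce: 2173 ≡ 13 (mod 27). Now have (13|27).
13 ≡ 1 (mod 4), so quadratic reciprocity gives (13|27) = (27|13). Reduce: 27 ≡ 1 (mod 13). Now have (1|13).
(1|13) = 1. Collecting the sign factors: 1.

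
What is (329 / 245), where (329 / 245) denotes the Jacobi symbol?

0

Reduce the numerator: 329 ≡ 84 (mod 245), so (329 / 245) = (84 / 245).
Factor out 2: 84 = 2^2·21. Since 245 ≡ 5 (mod 8), (2 / 245) = -1, and (2 / 245)^2 = +1. Now have (21 / 245).
21 ≡ 1 (mod 4), so quadratic reciprocity gives (21 / 245) = (245 / 21). Reduce: 245 ≡ 14 (mod 21). Now have (14 / 21).
Factor out 2: 14 = 2·7. Since 21 ≡ 5 (mod 8), (2 / 21) = -1. Now have -(7 / 21).
21 ≡ 1 (mod 4), so quadratic reciprocity gives (7 / 21) = (21 / 7). Reduce: 21 ≡ 0 (mod 7). Now have -(0 / 7).
The numerator is now 0 with denominator 7 > 1: the symbol is 0.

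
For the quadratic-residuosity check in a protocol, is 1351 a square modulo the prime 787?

Reduce the numerator: 1351 ≡ 564 (mod 787), so (1351/787) = (564/787).
Factor out 2: 564 = 2^2·141. Since 787 ≡ 3 (mod 8), (2/787) = -1, and (2/787)^2 = +1. Now have (141/787).
141 ≡ 1 (mod 4), so quadratic reciprocity gives (141/787) = (787/141). Reduce: 787 ≡ 82 (mod 141). Now have (82/141).
Factor out 2: 82 = 2·41. Since 141 ≡ 5 (mod 8), (2/141) = -1. Now have -(41/141).
41 ≡ 1 (mod 4), so quadratic reciprocity gives (41/141) = (141/41). Reduce: 141 ≡ 18 (mod 41). Now have -(18/41).
Factor out 2: 18 = 2·9. Since 41 ≡ 1 (mod 8), (2/41) = +1. Now have -(9/41).
9 ≡ 1 (mod 4), so quadratic reciprocity gives (9/41) = (41/9). Reduce: 41 ≡ 5 (mod 9). Now have -(5/9).
5 ≡ 1 (mod 4), so quadratic reciprocity gives (5/9) = (9/5). Reduce: 9 ≡ 4 (mod 5). Now have -(4/5).
Factor out 2: 4 = 2^2. Since 5 ≡ 5 (mod 8), (2/5) = -1, and (2/5)^2 = +1. Now have -(1/5).
(1/5) = 1. Collecting the sign factors: -1.
The Legendre symbol is -1, so x^2 ≡ 1351 (mod 787) has no solution.

no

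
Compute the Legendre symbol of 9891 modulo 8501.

1

Reduce the numerator: 9891 ≡ 1390 (mod 8501), so (9891/8501) = (1390/8501).
Factor out 2: 1390 = 2·695. Since 8501 ≡ 5 (mod 8), (2/8501) = -1. Now have -(695/8501).
8501 ≡ 1 (mod 4), so quadratic reciprocity gives (695/8501) = (8501/695). Reduce: 8501 ≡ 161 (mod 695). Now have -(161/695).
161 ≡ 1 (mod 4), so quadratic reciprocity gives (161/695) = (695/161). Reduce: 695 ≡ 51 (mod 161). Now have -(51/161).
161 ≡ 1 (mod 4), so quadratic reciprocity gives (51/161) = (161/51). Reduce: 161 ≡ 8 (mod 51). Now have -(8/51).
Factor out 2: 8 = 2^3. Since 51 ≡ 3 (mod 8), (2/51) = -1, and (2/51)^3 = -1. Now have (1/51).
(1/51) = 1. Collecting the sign factors: 1.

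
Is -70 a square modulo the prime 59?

yes

Reduce the numerator: -70 ≡ 48 (mod 59), so (-70/59) = (48/59).
Factor out 2: 48 = 2^4·3. Since 59 ≡ 3 (mod 8), (2/59) = -1, and (2/59)^4 = +1. Now have (3/59).
Both 3 ≡ 3 and 59 ≡ 3 (mod 4), so reciprocity gives (3/59) = -(59/3). Reduce: 59 ≡ 2 (mod 3). Now have -(2/3).
Factor out 2: 2 = 2. Since 3 ≡ 3 (mod 8), (2/3) = -1. Now have (1/3).
(1/3) = 1. Collecting the sign factors: 1.
The Legendre symbol is 1, so x^2 ≡ -70 (mod 59) has solution.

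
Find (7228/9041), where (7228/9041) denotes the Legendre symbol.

Factor out 2: 7228 = 2^2·1807. Since 9041 ≡ 1 (mod 8), (2/9041) = +1, and (2/9041)^2 = +1. Now have (1807/9041).
9041 ≡ 1 (mod 4), so quadratic reciprocity gives (1807/9041) = (9041/1807). Reduce: 9041 ≡ 6 (mod 1807). Now have (6/1807).
Factor out 2: 6 = 2·3. Since 1807 ≡ 7 (mod 8), (2/1807) = +1. Now have (3/1807).
Both 3 ≡ 3 and 1807 ≡ 3 (mod 4), so reciprocity gives (3/1807) = -(1807/3). Reduce: 1807 ≡ 1 (mod 3). Now have -(1/3).
(1/3) = 1. Collecting the sign factors: -1.

-1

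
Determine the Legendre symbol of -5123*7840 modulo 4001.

-1

By multiplicativity, (-5123·7840/4001) = (-5123/4001)·(7840/4001).
First factor (-5123/4001):
(-5123/4001)
  = (2879/4001)    [-5123 ≡ 2879 mod 4001]
  = (4001/2879)    [QR: 4001 ≡ 1 mod 4, sign kept]
  = (1122/2879)    [4001 ≡ 1122 mod 2879]
  = (561/2879)    [2879 ≡ 7 mod 8 ⇒ (2/2879) = +1]
  = (2879/561)    [QR: 561 ≡ 1 mod 4, sign kept]
  = (74/561)    [2879 ≡ 74 mod 561]
  = (37/561)    [561 ≡ 1 mod 8 ⇒ (2/561) = +1]
  = (561/37)    [QR: 37 ≡ 1 mod 4, sign kept]
  = (6/37)    [561 ≡ 6 mod 37]
  = -(3/37)    [37 ≡ 5 mod 8 ⇒ (2/37) = -1]
  = -(37/3)    [QR: 37 ≡ 1 mod 4, sign kept]
  = -(1/3)    [37 ≡ 1 mod 3]
  = -1    [(1/3) = 1]
Second factor (7840/4001):
(7840/4001)
  = (3839/4001)    [7840 ≡ 3839 mod 4001]
  = (4001/3839)    [QR: 4001 ≡ 1 mod 4, sign kept]
  = (162/3839)    [4001 ≡ 162 mod 3839]
  = (81/3839)    [3839 ≡ 7 mod 8 ⇒ (2/3839) = +1]
  = (3839/81)    [QR: 81 ≡ 1 mod 4, sign kept]
  = (32/81)    [3839 ≡ 32 mod 81]
  = (1/81)    [81 ≡ 1 mod 8 ⇒ (2/81)^5 = +1]
  = 1    [(1/81) = 1]
Product: (-1)·(1) = -1.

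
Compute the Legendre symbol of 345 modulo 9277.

-1

(345 / 9277)
  = (9277 / 345)    [QR: 345 ≡ 1 mod 4, sign kept]
  = (307 / 345)    [9277 ≡ 307 mod 345]
  = (345 / 307)    [QR: 345 ≡ 1 mod 4, sign kept]
  = (38 / 307)    [345 ≡ 38 mod 307]
  = -(19 / 307)    [307 ≡ 3 mod 8 ⇒ (2 / 307) = -1]
  = (307 / 19)    [QR: both ≡ 3 mod 4, sign flips]
  = (3 / 19)    [307 ≡ 3 mod 19]
  = -(19 / 3)    [QR: both ≡ 3 mod 4, sign flips]
  = -(1 / 3)    [19 ≡ 1 mod 3]
  = -1    [(1 / 3) = 1]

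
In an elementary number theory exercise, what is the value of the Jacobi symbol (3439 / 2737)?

-1

Reduce the numerator: 3439 ≡ 702 (mod 2737), so (3439 / 2737) = (702 / 2737).
Factor out 2: 702 = 2·351. Since 2737 ≡ 1 (mod 8), (2 / 2737) = +1. Now have (351 / 2737).
2737 ≡ 1 (mod 4), so quadratic reciprocity gives (351 / 2737) = (2737 / 351). Reduce: 2737 ≡ 280 (mod 351). Now have (280 / 351).
Factor out 2: 280 = 2^3·35. Since 351 ≡ 7 (mod 8), (2 / 351) = +1, and (2 / 351)^3 = +1. Now have (35 / 351).
Both 35 ≡ 3 and 351 ≡ 3 (mod 4), so reciprocity gives (35 / 351) = -(351 / 35). Reduce: 351 ≡ 1 (mod 35). Now have -(1 / 35).
(1 / 35) = 1. Collecting the sign factors: -1.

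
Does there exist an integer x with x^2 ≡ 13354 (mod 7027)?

(13354/7027)
  = (6327/7027)    [13354 ≡ 6327 mod 7027]
  = -(7027/6327)    [QR: both ≡ 3 mod 4, sign flips]
  = -(700/6327)    [7027 ≡ 700 mod 6327]
  = -(175/6327)    [6327 ≡ 7 mod 8 ⇒ (2/6327)^2 = +1]
  = (6327/175)    [QR: both ≡ 3 mod 4, sign flips]
  = (27/175)    [6327 ≡ 27 mod 175]
  = -(175/27)    [QR: both ≡ 3 mod 4, sign flips]
  = -(13/27)    [175 ≡ 13 mod 27]
  = -(27/13)    [QR: 13 ≡ 1 mod 4, sign kept]
  = -(1/13)    [27 ≡ 1 mod 13]
  = -1    [(1/13) = 1]
(13354/7027) = -1, and 7027 is prime, so 13354 is not a quadratic residue mod 7027.

no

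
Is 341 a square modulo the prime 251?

no

Reduce the numerator: 341 ≡ 90 (mod 251), so (341/251) = (90/251).
Factor out 2: 90 = 2·45. Since 251 ≡ 3 (mod 8), (2/251) = -1. Now have -(45/251).
45 ≡ 1 (mod 4), so quadratic reciprocity gives (45/251) = (251/45). Reduce: 251 ≡ 26 (mod 45). Now have -(26/45).
Factor out 2: 26 = 2·13. Since 45 ≡ 5 (mod 8), (2/45) = -1. Now have (13/45).
13 ≡ 1 (mod 4), so quadratic reciprocity gives (13/45) = (45/13). Reduce: 45 ≡ 6 (mod 13). Now have (6/13).
Factor out 2: 6 = 2·3. Since 13 ≡ 5 (mod 8), (2/13) = -1. Now have -(3/13).
13 ≡ 1 (mod 4), so quadratic reciprocity gives (3/13) = (13/3). Reduce: 13 ≡ 1 (mod 3). Now have -(1/3).
(1/3) = 1. Collecting the sign factors: -1.
(341/251) = -1, and 251 is prime, so 341 is not a quadratic residue mod 251.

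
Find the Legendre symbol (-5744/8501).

(-5744/8501)
  = (5744/8501)    [8501 ≡ 1 mod 4 ⇒ (-1/8501) = +1]
  = (359/8501)    [8501 ≡ 5 mod 8 ⇒ (2/8501)^4 = +1]
  = (8501/359)    [QR: 8501 ≡ 1 mod 4, sign kept]
  = (244/359)    [8501 ≡ 244 mod 359]
  = (61/359)    [359 ≡ 7 mod 8 ⇒ (2/359)^2 = +1]
  = (359/61)    [QR: 61 ≡ 1 mod 4, sign kept]
  = (54/61)    [359 ≡ 54 mod 61]
  = -(27/61)    [61 ≡ 5 mod 8 ⇒ (2/61) = -1]
  = -(61/27)    [QR: 61 ≡ 1 mod 4, sign kept]
  = -(7/27)    [61 ≡ 7 mod 27]
  = (27/7)    [QR: both ≡ 3 mod 4, sign flips]
  = (6/7)    [27 ≡ 6 mod 7]
  = (3/7)    [7 ≡ 7 mod 8 ⇒ (2/7) = +1]
  = -(7/3)    [QR: both ≡ 3 mod 4, sign flips]
  = -(1/3)    [7 ≡ 1 mod 3]
  = -1    [(1/3) = 1]

-1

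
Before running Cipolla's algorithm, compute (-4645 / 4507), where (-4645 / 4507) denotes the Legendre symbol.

-1

(-4645 / 4507)
  = -(4645 / 4507)    [4507 ≡ 3 mod 4 ⇒ (-1 / 4507) = -1]
  = -(138 / 4507)    [4645 ≡ 138 mod 4507]
  = (69 / 4507)    [4507 ≡ 3 mod 8 ⇒ (2 / 4507) = -1]
  = (4507 / 69)    [QR: 69 ≡ 1 mod 4, sign kept]
  = (22 / 69)    [4507 ≡ 22 mod 69]
  = -(11 / 69)    [69 ≡ 5 mod 8 ⇒ (2 / 69) = -1]
  = -(69 / 11)    [QR: 69 ≡ 1 mod 4, sign kept]
  = -(3 / 11)    [69 ≡ 3 mod 11]
  = (11 / 3)    [QR: both ≡ 3 mod 4, sign flips]
  = (2 / 3)    [11 ≡ 2 mod 3]
  = -(1 / 3)    [3 ≡ 3 mod 8 ⇒ (2 / 3) = -1]
  = -1    [(1 / 3) = 1]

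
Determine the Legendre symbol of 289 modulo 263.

Reduce the numerator: 289 ≡ 26 (mod 263), so (289 / 263) = (26 / 263).
Factor out 2: 26 = 2·13. Since 263 ≡ 7 (mod 8), (2 / 263) = +1. Now have (13 / 263).
13 ≡ 1 (mod 4), so quadratic reciprocity gives (13 / 263) = (263 / 13). Reduce: 263 ≡ 3 (mod 13). Now have (3 / 13).
13 ≡ 1 (mod 4), so quadratic reciprocity gives (3 / 13) = (13 / 3). Reduce: 13 ≡ 1 (mod 3). Now have (1 / 3).
(1 / 3) = 1. Collecting the sign factors: 1.

1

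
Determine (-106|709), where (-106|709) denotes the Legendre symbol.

Pull out -1: (-106|709) = (-1|709)·(106|709). Since 709 ≡ 1 (mod 4), (-1|709) = +1. Now have (106|709).
Factor out 2: 106 = 2·53. Since 709 ≡ 5 (mod 8), (2|709) = -1. Now have -(53|709).
53 ≡ 1 (mod 4), so quadratic reciprocity gives (53|709) = (709|53). Reduce: 709 ≡ 20 (mod 53). Now have -(20|53).
Factor out 2: 20 = 2^2·5. Since 53 ≡ 5 (mod 8), (2|53) = -1, and (2|53)^2 = +1. Now have -(5|53).
5 ≡ 1 (mod 4), so quadratic reciprocity gives (5|53) = (53|5). Reduce: 53 ≡ 3 (mod 5). Now have -(3|5).
5 ≡ 1 (mod 4), so quadratic reciprocity gives (3|5) = (5|3). Reduce: 5 ≡ 2 (mod 3). Now have -(2|3).
Factor out 2: 2 = 2. Since 3 ≡ 3 (mod 8), (2|3) = -1. Now have (1|3).
(1|3) = 1. Collecting the sign factors: 1.

1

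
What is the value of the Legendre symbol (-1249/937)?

1

Reduce the numerator: -1249 ≡ 625 (mod 937), so (-1249/937) = (625/937).
625 ≡ 1 (mod 4), so quadratic reciprocity gives (625/937) = (937/625). Reduce: 937 ≡ 312 (mod 625). Now have (312/625).
Factor out 2: 312 = 2^3·39. Since 625 ≡ 1 (mod 8), (2/625) = +1, and (2/625)^3 = +1. Now have (39/625).
625 ≡ 1 (mod 4), so quadratic reciprocity gives (39/625) = (625/39). Reduce: 625 ≡ 1 (mod 39). Now have (1/39).
(1/39) = 1. Collecting the sign factors: 1.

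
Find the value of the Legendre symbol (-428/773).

-1

Pull out -1: (-428/773) = (-1/773)·(428/773). Since 773 ≡ 1 (mod 4), (-1/773) = +1. Now have (428/773).
Factor out 2: 428 = 2^2·107. Since 773 ≡ 5 (mod 8), (2/773) = -1, and (2/773)^2 = +1. Now have (107/773).
773 ≡ 1 (mod 4), so quadratic reciprocity gives (107/773) = (773/107). Reduce: 773 ≡ 24 (mod 107). Now have (24/107).
Factor out 2: 24 = 2^3·3. Since 107 ≡ 3 (mod 8), (2/107) = -1, and (2/107)^3 = -1. Now have -(3/107).
Both 3 ≡ 3 and 107 ≡ 3 (mod 4), so reciprocity gives (3/107) = -(107/3). Reduce: 107 ≡ 2 (mod 3). Now have (2/3).
Factor out 2: 2 = 2. Since 3 ≡ 3 (mod 8), (2/3) = -1. Now have -(1/3).
(1/3) = 1. Collecting the sign factors: -1.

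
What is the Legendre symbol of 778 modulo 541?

(778/541)
  = (237/541)    [778 ≡ 237 mod 541]
  = (541/237)    [QR: 237 ≡ 1 mod 4, sign kept]
  = (67/237)    [541 ≡ 67 mod 237]
  = (237/67)    [QR: 237 ≡ 1 mod 4, sign kept]
  = (36/67)    [237 ≡ 36 mod 67]
  = (9/67)    [67 ≡ 3 mod 8 ⇒ (2/67)^2 = +1]
  = (67/9)    [QR: 9 ≡ 1 mod 4, sign kept]
  = (4/9)    [67 ≡ 4 mod 9]
  = (1/9)    [9 ≡ 1 mod 8 ⇒ (2/9)^2 = +1]
  = 1    [(1/9) = 1]

1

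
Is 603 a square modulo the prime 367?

(603/367)
  = (236/367)    [603 ≡ 236 mod 367]
  = (59/367)    [367 ≡ 7 mod 8 ⇒ (2/367)^2 = +1]
  = -(367/59)    [QR: both ≡ 3 mod 4, sign flips]
  = -(13/59)    [367 ≡ 13 mod 59]
  = -(59/13)    [QR: 13 ≡ 1 mod 4, sign kept]
  = -(7/13)    [59 ≡ 7 mod 13]
  = -(13/7)    [QR: 13 ≡ 1 mod 4, sign kept]
  = -(6/7)    [13 ≡ 6 mod 7]
  = -(3/7)    [7 ≡ 7 mod 8 ⇒ (2/7) = +1]
  = (7/3)    [QR: both ≡ 3 mod 4, sign flips]
  = (1/3)    [7 ≡ 1 mod 3]
  = 1    [(1/3) = 1]
(603/367) = 1, and 367 is prime, so 603 is a quadratic residue mod 367.

yes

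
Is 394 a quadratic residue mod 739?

Factor out 2: 394 = 2·197. Since 739 ≡ 3 (mod 8), (2|739) = -1. Now have -(197|739).
197 ≡ 1 (mod 4), so quadratic reciprocity gives (197|739) = (739|197). Reduce: 739 ≡ 148 (mod 197). Now have -(148|197).
Factor out 2: 148 = 2^2·37. Since 197 ≡ 5 (mod 8), (2|197) = -1, and (2|197)^2 = +1. Now have -(37|197).
37 ≡ 1 (mod 4), so quadratic reciprocity gives (37|197) = (197|37). Reduce: 197 ≡ 12 (mod 37). Now have -(12|37).
Factor out 2: 12 = 2^2·3. Since 37 ≡ 5 (mod 8), (2|37) = -1, and (2|37)^2 = +1. Now have -(3|37).
37 ≡ 1 (mod 4), so quadratic reciprocity gives (3|37) = (37|3). Reduce: 37 ≡ 1 (mod 3). Now have -(1|3).
(1|3) = 1. Collecting the sign factors: -1.
(394|739) = -1, and 739 is prime, so 394 is not a quadratic residue mod 739.

no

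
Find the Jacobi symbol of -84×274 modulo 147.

By multiplicativity, (-84·274/147) = (-84/147)·(274/147).
First factor (-84/147):
Pull out -1: (-84/147) = (-1/147)·(84/147). Since 147 ≡ 3 (mod 4), (-1/147) = -1. Now have -(84/147).
Factor out 2: 84 = 2^2·21. Since 147 ≡ 3 (mod 8), (2/147) = -1, and (2/147)^2 = +1. Now have -(21/147).
21 ≡ 1 (mod 4), so quadratic reciprocity gives (21/147) = (147/21). Reduce: 147 ≡ 0 (mod 21). Now have -(0/21).
The numerator is now 0 with denominator 21 > 1: the symbol is 0.
Second factor (274/147):
Reduce the numerator: 274 ≡ 127 (mod 147), so (274/147) = (127/147).
Both 127 ≡ 3 and 147 ≡ 3 (mod 4), so reciprocity gives (127/147) = -(147/127). Reduce: 147 ≡ 20 (mod 127). Now have -(20/127).
Factor out 2: 20 = 2^2·5. Since 127 ≡ 7 (mod 8), (2/127) = +1, and (2/127)^2 = +1. Now have -(5/127).
5 ≡ 1 (mod 4), so quadratic reciprocity gives (5/127) = (127/5). Reduce: 127 ≡ 2 (mod 5). Now have -(2/5).
Factor out 2: 2 = 2. Since 5 ≡ 5 (mod 8), (2/5) = -1. Now have (1/5).
(1/5) = 1. Collecting the sign factors: 1.
Product: (0)·(1) = 0.

0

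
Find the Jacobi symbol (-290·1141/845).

0

By multiplicativity, (-290·1141/845) = (-290/845)·(1141/845).
First factor (-290/845):
(-290/845)
  = (290/845)    [845 ≡ 1 mod 4 ⇒ (-1/845) = +1]
  = -(145/845)    [845 ≡ 5 mod 8 ⇒ (2/845) = -1]
  = -(845/145)    [QR: 145 ≡ 1 mod 4, sign kept]
  = -(120/145)    [845 ≡ 120 mod 145]
  = -(15/145)    [145 ≡ 1 mod 8 ⇒ (2/145)^3 = +1]
  = -(145/15)    [QR: 145 ≡ 1 mod 4, sign kept]
  = -(10/15)    [145 ≡ 10 mod 15]
  = -(5/15)    [15 ≡ 7 mod 8 ⇒ (2/15) = +1]
  = -(15/5)    [QR: 5 ≡ 1 mod 4, sign kept]
  = -(0/5)    [15 ≡ 0 mod 5]
  = 0    [numerator 0, gcd > 1]
Second factor (1141/845):
(1141/845)
  = (296/845)    [1141 ≡ 296 mod 845]
  = -(37/845)    [845 ≡ 5 mod 8 ⇒ (2/845)^3 = -1]
  = -(845/37)    [QR: 37 ≡ 1 mod 4, sign kept]
  = -(31/37)    [845 ≡ 31 mod 37]
  = -(37/31)    [QR: 37 ≡ 1 mod 4, sign kept]
  = -(6/31)    [37 ≡ 6 mod 31]
  = -(3/31)    [31 ≡ 7 mod 8 ⇒ (2/31) = +1]
  = (31/3)    [QR: both ≡ 3 mod 4, sign flips]
  = (1/3)    [31 ≡ 1 mod 3]
  = 1    [(1/3) = 1]
Product: (0)·(1) = 0.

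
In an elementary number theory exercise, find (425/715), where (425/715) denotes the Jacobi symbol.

0

425 ≡ 1 (mod 4), so quadratic reciprocity gives (425/715) = (715/425). Reduce: 715 ≡ 290 (mod 425). Now have (290/425).
Factor out 2: 290 = 2·145. Since 425 ≡ 1 (mod 8), (2/425) = +1. Now have (145/425).
145 ≡ 1 (mod 4), so quadratic reciprocity gives (145/425) = (425/145). Reduce: 425 ≡ 135 (mod 145). Now have (135/145).
145 ≡ 1 (mod 4), so quadratic reciprocity gives (135/145) = (145/135). Reduce: 145 ≡ 10 (mod 135). Now have (10/135).
Factor out 2: 10 = 2·5. Since 135 ≡ 7 (mod 8), (2/135) = +1. Now have (5/135).
5 ≡ 1 (mod 4), so quadratic reciprocity gives (5/135) = (135/5). Reduce: 135 ≡ 0 (mod 5). Now have (0/5).
The numerator is now 0 with denominator 5 > 1: the symbol is 0.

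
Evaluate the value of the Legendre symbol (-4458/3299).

Reduce the numerator: -4458 ≡ 2140 (mod 3299), so (-4458/3299) = (2140/3299).
Factor out 2: 2140 = 2^2·535. Since 3299 ≡ 3 (mod 8), (2/3299) = -1, and (2/3299)^2 = +1. Now have (535/3299).
Both 535 ≡ 3 and 3299 ≡ 3 (mod 4), so reciprocity gives (535/3299) = -(3299/535). Reduce: 3299 ≡ 89 (mod 535). Now have -(89/535).
89 ≡ 1 (mod 4), so quadratic reciprocity gives (89/535) = (535/89). Reduce: 535 ≡ 1 (mod 89). Now have -(1/89).
(1/89) = 1. Collecting the sign factors: -1.

-1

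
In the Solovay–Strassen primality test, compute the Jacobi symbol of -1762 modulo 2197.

-1

Pull out -1: (-1762|2197) = (-1|2197)·(1762|2197). Since 2197 ≡ 1 (mod 4), (-1|2197) = +1. Now have (1762|2197).
Factor out 2: 1762 = 2·881. Since 2197 ≡ 5 (mod 8), (2|2197) = -1. Now have -(881|2197).
881 ≡ 1 (mod 4), so quadratic reciprocity gives (881|2197) = (2197|881). Reduce: 2197 ≡ 435 (mod 881). Now have -(435|881).
881 ≡ 1 (mod 4), so quadratic reciprocity gives (435|881) = (881|435). Reduce: 881 ≡ 11 (mod 435). Now have -(11|435).
Both 11 ≡ 3 and 435 ≡ 3 (mod 4), so reciprocity gives (11|435) = -(435|11). Reduce: 435 ≡ 6 (mod 11). Now have (6|11).
Factor out 2: 6 = 2·3. Since 11 ≡ 3 (mod 8), (2|11) = -1. Now have -(3|11).
Both 3 ≡ 3 and 11 ≡ 3 (mod 4), so reciprocity gives (3|11) = -(11|3). Reduce: 11 ≡ 2 (mod 3). Now have (2|3).
Factor out 2: 2 = 2. Since 3 ≡ 3 (mod 8), (2|3) = -1. Now have -(1|3).
(1|3) = 1. Collecting the sign factors: -1.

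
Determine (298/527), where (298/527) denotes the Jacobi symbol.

1

Factor out 2: 298 = 2·149. Since 527 ≡ 7 (mod 8), (2/527) = +1. Now have (149/527).
149 ≡ 1 (mod 4), so quadratic reciprocity gives (149/527) = (527/149). Reduce: 527 ≡ 80 (mod 149). Now have (80/149).
Factor out 2: 80 = 2^4·5. Since 149 ≡ 5 (mod 8), (2/149) = -1, and (2/149)^4 = +1. Now have (5/149).
5 ≡ 1 (mod 4), so quadratic reciprocity gives (5/149) = (149/5). Reduce: 149 ≡ 4 (mod 5). Now have (4/5).
Factor out 2: 4 = 2^2. Since 5 ≡ 5 (mod 8), (2/5) = -1, and (2/5)^2 = +1. Now have (1/5).
(1/5) = 1. Collecting the sign factors: 1.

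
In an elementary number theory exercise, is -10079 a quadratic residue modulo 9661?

Pull out -1: (-10079|9661) = (-1|9661)·(10079|9661). Since 9661 ≡ 1 (mod 4), (-1|9661) = +1. Now have (10079|9661).
Reduce the numerator: 10079 ≡ 418 (mod 9661), so (10079|9661) = (418|9661).
Factor out 2: 418 = 2·209. Since 9661 ≡ 5 (mod 8), (2|9661) = -1. Now have -(209|9661).
209 ≡ 1 (mod 4), so quadratic reciprocity gives (209|9661) = (9661|209). Reduce: 9661 ≡ 47 (mod 209). Now have -(47|209).
209 ≡ 1 (mod 4), so quadratic reciprocity gives (47|209) = (209|47). Reduce: 209 ≡ 21 (mod 47). Now have -(21|47).
21 ≡ 1 (mod 4), so quadratic reciprocity gives (21|47) = (47|21). Reduce: 47 ≡ 5 (mod 21). Now have -(5|21).
5 ≡ 1 (mod 4), so quadratic reciprocity gives (5|21) = (21|5). Reduce: 21 ≡ 1 (mod 5). Now have -(1|5).
(1|5) = 1. Collecting the sign factors: -1.
The Legendre symbol is -1, so x^2 ≡ -10079 (mod 9661) has no solution.

no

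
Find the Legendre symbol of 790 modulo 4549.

(790/4549)
  = -(395/4549)    [4549 ≡ 5 mod 8 ⇒ (2/4549) = -1]
  = -(4549/395)    [QR: 4549 ≡ 1 mod 4, sign kept]
  = -(204/395)    [4549 ≡ 204 mod 395]
  = -(51/395)    [395 ≡ 3 mod 8 ⇒ (2/395)^2 = +1]
  = (395/51)    [QR: both ≡ 3 mod 4, sign flips]
  = (38/51)    [395 ≡ 38 mod 51]
  = -(19/51)    [51 ≡ 3 mod 8 ⇒ (2/51) = -1]
  = (51/19)    [QR: both ≡ 3 mod 4, sign flips]
  = (13/19)    [51 ≡ 13 mod 19]
  = (19/13)    [QR: 13 ≡ 1 mod 4, sign kept]
  = (6/13)    [19 ≡ 6 mod 13]
  = -(3/13)    [13 ≡ 5 mod 8 ⇒ (2/13) = -1]
  = -(13/3)    [QR: 13 ≡ 1 mod 4, sign kept]
  = -(1/3)    [13 ≡ 1 mod 3]
  = -1    [(1/3) = 1]

-1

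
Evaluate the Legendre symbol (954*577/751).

By multiplicativity, (954·577/751) = (954/751)·(577/751).
First factor (954/751):
Reduce the numerator: 954 ≡ 203 (mod 751), so (954/751) = (203/751).
Both 203 ≡ 3 and 751 ≡ 3 (mod 4), so reciprocity gives (203/751) = -(751/203). Reduce: 751 ≡ 142 (mod 203). Now have -(142/203).
Factor out 2: 142 = 2·71. Since 203 ≡ 3 (mod 8), (2/203) = -1. Now have (71/203).
Both 71 ≡ 3 and 203 ≡ 3 (mod 4), so reciprocity gives (71/203) = -(203/71). Reduce: 203 ≡ 61 (mod 71). Now have -(61/71).
61 ≡ 1 (mod 4), so quadratic reciprocity gives (61/71) = (71/61). Reduce: 71 ≡ 10 (mod 61). Now have -(10/61).
Factor out 2: 10 = 2·5. Since 61 ≡ 5 (mod 8), (2/61) = -1. Now have (5/61).
5 ≡ 1 (mod 4), so quadratic reciprocity gives (5/61) = (61/5). Reduce: 61 ≡ 1 (mod 5). Now have (1/5).
(1/5) = 1. Collecting the sign factors: 1.
Second factor (577/751):
577 ≡ 1 (mod 4), so quadratic reciprocity gives (577/751) = (751/577). Reduce: 751 ≡ 174 (mod 577). Now have (174/577).
Factor out 2: 174 = 2·87. Since 577 ≡ 1 (mod 8), (2/577) = +1. Now have (87/577).
577 ≡ 1 (mod 4), so quadratic reciprocity gives (87/577) = (577/87). Reduce: 577 ≡ 55 (mod 87). Now have (55/87).
Both 55 ≡ 3 and 87 ≡ 3 (mod 4), so reciprocity gives (55/87) = -(87/55). Reduce: 87 ≡ 32 (mod 55). Now have -(32/55).
Factor out 2: 32 = 2^5. Since 55 ≡ 7 (mod 8), (2/55) = +1, and (2/55)^5 = +1. Now have -(1/55).
(1/55) = 1. Collecting the sign factors: -1.
Product: (1)·(-1) = -1.

-1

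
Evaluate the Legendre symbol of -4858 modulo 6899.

1

(-4858/6899)
  = (2041/6899)    [-4858 ≡ 2041 mod 6899]
  = (6899/2041)    [QR: 2041 ≡ 1 mod 4, sign kept]
  = (776/2041)    [6899 ≡ 776 mod 2041]
  = (97/2041)    [2041 ≡ 1 mod 8 ⇒ (2/2041)^3 = +1]
  = (2041/97)    [QR: 97 ≡ 1 mod 4, sign kept]
  = (4/97)    [2041 ≡ 4 mod 97]
  = (1/97)    [97 ≡ 1 mod 8 ⇒ (2/97)^2 = +1]
  = 1    [(1/97) = 1]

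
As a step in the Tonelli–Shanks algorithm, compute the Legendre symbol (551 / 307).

-1

Reduce the numerator: 551 ≡ 244 (mod 307), so (551 / 307) = (244 / 307).
Factor out 2: 244 = 2^2·61. Since 307 ≡ 3 (mod 8), (2 / 307) = -1, and (2 / 307)^2 = +1. Now have (61 / 307).
61 ≡ 1 (mod 4), so quadratic reciprocity gives (61 / 307) = (307 / 61). Reduce: 307 ≡ 2 (mod 61). Now have (2 / 61).
Factor out 2: 2 = 2. Since 61 ≡ 5 (mod 8), (2 / 61) = -1. Now have -(1 / 61).
(1 / 61) = 1. Collecting the sign factors: -1.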